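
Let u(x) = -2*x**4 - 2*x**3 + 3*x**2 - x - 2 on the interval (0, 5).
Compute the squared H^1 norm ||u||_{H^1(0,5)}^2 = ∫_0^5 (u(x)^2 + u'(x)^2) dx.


||u||_{H^1}^2 = 37467025/18

The H^1 norm (squared) on an interval (0, L) is
  ||u||_{H^1}^2 = ∫_0^L u(x)^2 dx + ∫_0^L u'(x)^2 dx.
Compute u'(x) = -8*x**3 - 6*x**2 + 6*x - 1.
Then u(x)^2 = 4*x**8 + 8*x**7 - 8*x**6 - 8*x**5 + 21*x**4 + 2*x**3 - 11*x**2 + 4*x + 4 and u'(x)^2 = 64*x**6 + 96*x**5 - 60*x**4 - 56*x**3 + 48*x**2 - 12*x + 1.
Integrate each monomial from 0 to 5 using ∫_0^5 c·x^n dx = c·5^(n+1)/(n+1):
  ∫_0^5 u(x)^2 dx = ∫_0^5 (4*x^8 + 8*x^7 - 8*x^6 - 8*x^5 + 21*x^4 + 2*x^3 - 11*x^2 + 4*x + 4) dx. Term by term:
    ∫_0^5 4*x^8 dx = 7812500/9;  ∫_0^5 8*x^7 dx = 390625;  ∫_0^5 -8*x^6 dx = -625000/7;
    ∫_0^5 -8*x^5 dx = -62500/3;  ∫_0^5 21*x^4 dx = 13125;  ∫_0^5 2*x^3 dx = 625/2;
    ∫_0^5 -11*x^2 dx = -1375/3;  ∫_0^5 4*x dx = 50;  ∫_0^5 4 dx = 20.
  Sum: 7812500/9 + 390625 − 625000/7 − 62500/3 + 13125 + 625/2 − 1375/3 + 50 + 20 = 146362945/126.
  ∫_0^5 u'(x)^2 dx = ∫_0^5 (64*x^6 + 96*x^5 - 60*x^4 - 56*x^3 + 48*x^2 - 12*x + 1) dx. Term by term:
    ∫_0^5 64*x^6 dx = 5000000/7;  ∫_0^5 96*x^5 dx = 250000;  ∫_0^5 -60*x^4 dx = -37500;
    ∫_0^5 -56*x^3 dx = -8750;  ∫_0^5 48*x^2 dx = 2000;  ∫_0^5 -12*x dx = -150;
    ∫_0^5 1 dx = 5.
  Sum: 5000000/7 + 250000 − 37500 − 8750 + 2000 − 150 + 5 = 6439235/7.
Adding: ||u||_{H^1}^2 = 146362945/126 + 6439235/7 = 37467025/18.


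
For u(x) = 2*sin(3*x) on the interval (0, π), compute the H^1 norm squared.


||u||_{H^1(0,π)}^2 = 20*π

u'(x) = 6*cos(3*x).
Expand u² and (u')² and integrate term by term on (0, π), using: for integers n ≥ 1, ∫_0^π sin²(nx) dx = ∫_0^π cos²(nx) dx = π/2; for n ≠ n', ∫_0^π sin(nx)sin(n'x) dx = ∫_0^π cos(nx)cos(n'x) dx = 0; and by product-to-sum, ∫_0^π sin(nx)cos(n'x) dx = ½∫_0^π [sin((n+n')x) + sin((n−n')x)] dx, which is 0 when n+n' is even and 2n/(n²−n'²) when n+n' is odd (it need not vanish on (0, π)).
  u² squared terms: (2)²·∫sin(3x)² dx = 4·π/2 = 2*π.
  So ∫_0^π u² dx = 2*π.
  (u')² squared terms: (6)²·∫cos(3x)² dx = 36·π/2 = 18*π.
  So ∫_0^π (u')² dx = 18*π.
||u||_{H^1}^2 = (2*π) + (18*π) = 20*π.


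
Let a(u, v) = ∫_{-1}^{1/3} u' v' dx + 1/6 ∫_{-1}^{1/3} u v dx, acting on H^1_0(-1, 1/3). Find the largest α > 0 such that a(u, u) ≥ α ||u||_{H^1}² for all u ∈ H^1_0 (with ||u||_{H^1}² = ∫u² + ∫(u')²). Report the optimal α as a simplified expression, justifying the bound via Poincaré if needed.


α = (8 + 27*π^2)/(3*(16 + 9*π^2))

Coercivity of a(·,·) on H^1_0(-1, 1/3) means a(u, u) ≥ α ||u||_{H^1}² for every u ∈ H^1_0.
The interval has length L = 4/3, and Poincaré/coercivity depend only on L. Here a(u, u) = ∫(u')² + (1/6)·∫u².
Here 0 < c = 1/6 < 1. The condition a(u,u) ≥ α||u||_{H^1}² reads (1−α)∫(u')² ≥ (α−c)∫u². Any admissible α is ≤ 1 (rapidly oscillating u have ∫u²/∫(u')² → 0), and α = 1 would force 0 ≥ (1−c)∫u², impossible since c < 1; so 1−α > 0. By the sharp Poincaré inequality on H^1_0 of an interval of length L, ∫(u')² ≥ (π/L)²∫u² with equality for the first sine mode sin(π(x−x₀)/L) (x₀ the left endpoint), so the inequality holds for all u iff (1−α)(π/L)² ≥ α − c, i.e. α ≤ ((π/L)² + c)/((π/L)² + 1) = (1 + c(L/π)²)/(1 + (L/π)²). With (π/L)² = 9*π^2/16 and c = 1/6, the largest admissible constant is α = ((π/L)² + c)/((π/L)² + 1).
Simplifying, α = (8 + 27*π^2)/(3*(16 + 9*π^2)).


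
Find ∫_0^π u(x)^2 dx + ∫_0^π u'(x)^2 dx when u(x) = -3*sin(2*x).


||u||_{H^1(0,π)}^2 = 45*π/2

u'(x) = -6*cos(2*x).
Expand u² and (u')² and integrate term by term on (0, π), using: for integers n ≥ 1, ∫_0^π sin²(nx) dx = ∫_0^π cos²(nx) dx = π/2; for n ≠ n', ∫_0^π sin(nx)sin(n'x) dx = ∫_0^π cos(nx)cos(n'x) dx = 0; and by product-to-sum, ∫_0^π sin(nx)cos(n'x) dx = ½∫_0^π [sin((n+n')x) + sin((n−n')x)] dx, which is 0 when n+n' is even and 2n/(n²−n'²) when n+n' is odd (it need not vanish on (0, π)).
  u² squared terms: (-3)²·∫sin(2x)² dx = 9·π/2 = 9*π/2.
  So ∫_0^π u² dx = 9*π/2.
  (u')² squared terms: (-6)²·∫cos(2x)² dx = 36·π/2 = 18*π.
  So ∫_0^π (u')² dx = 18*π.
||u||_{H^1}^2 = (9*π/2) + (18*π) = 45*π/2.


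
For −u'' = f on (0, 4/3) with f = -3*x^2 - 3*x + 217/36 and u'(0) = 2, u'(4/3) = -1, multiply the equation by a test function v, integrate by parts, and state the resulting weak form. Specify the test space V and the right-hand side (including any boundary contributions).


V = H^1(0, 4/3) (v unrestricted at boundary; u is determined up to an additive constant); weak form: ∫_0^4/3 u'v' dx = ∫_0^4/3 (-3*x^2 - 3*x + 217/36) v dx − v(4/3) − 2·v(0) for all v ∈ V.

Multiply both sides by a test function v and integrate from 0 to 4/3:
  ∫_0^4/3 −u''(x) v(x) dx = ∫_0^4/3 f(x) v(x) dx.
Integrate the LHS by parts once:
  ∫_0^4/3 −u'' v dx = −[u'(x) v(x)]_0^4/3 + ∫_0^4/3 u'(x) v'(x) dx.
Thus ∫_0^4/3 u'(x) v'(x) dx = ∫_0^4/3 f(x) v(x) dx + [u'(x) v(x)]_0^4/3.
Choose V so that boundary terms are either known or forced to vanish.
u has inhomogeneous Neumann u'(0) = 2, u'(4/3) = -1. [u' v]_0^4/3 = (-1)·v(4/3) − (2)·v(0) = − v(4/3) − 2·v(0). Take V = H^1(0, 4/3); boundary term becomes part of RHS.
Weak formulation: find u (satisfying any essential BC) such that ∫_0^4/3 u'(x) v'(x) dx = ∫_0^4/3 f v dx − v(4/3) − 2·v(0) for all v ∈ V (Neumann data are natural BCs: they enter the RHS as boundary terms).
Substituting f(x) = -3*x^2 - 3*x + 217/36, the right-hand side is ∫_0^4/3 (-3*x^2 - 3*x + 217/36) v dx − v(4/3) − 2·v(0).
Compatibility check (pure Neumann): taking v ≡ 1 ∈ V gives 0 = ∫_0^4/3 f dx + (-1) − (2), i.e. ∫_0^4/3 f dx must equal u'(0) − u'(4/3) = 3. Indeed ∫_0^4/3 (-3*x^2 - 3*x + 217/36) dx = 3, so the data are compatible. The solution is then unique only up to an additive constant (fix it e.g. by requiring ∫_0^4/3 u dx = 0).


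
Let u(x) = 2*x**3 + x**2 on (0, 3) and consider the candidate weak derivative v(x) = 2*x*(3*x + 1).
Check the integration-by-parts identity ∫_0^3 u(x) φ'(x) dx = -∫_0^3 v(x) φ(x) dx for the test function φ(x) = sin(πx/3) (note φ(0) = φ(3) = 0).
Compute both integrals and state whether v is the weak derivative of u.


LHS = -180/π + 648/π^3, RHS = -180/π + 648/π^3. Yes, v = u' weakly.

u(x) = 2*x**3 + x**2, classical derivative u'(x) = 6*x**2 + 2*x.
φ(x) = sin(πx/3), so φ'(x) = π*cos(π*x/3)/3.
Note φ(0) = φ(3) = 0, so the boundary term u·φ vanishes.
LHS = ∫_0^3 u(x) φ'(x) dx = ∫_0^3 (2*π*x^3*cos(π*x/3)/3 + π*x^2*cos(π*x/3)/3) dx. Term by term:
  ∫_0^3 π*x^2*cos(π*x/3)/3 dx = -18/π;  ∫_0^3 2*π*x^3*cos(π*x/3)/3 dx = -162/π + 648/π^3.
Sum: -18/π + -162/π + 648/π^3 = -180/π + 648/π^3.
So LHS = -180/π + 648/π^3.
∫_0^3 v(x) φ(x) dx = ∫_0^3 (6*x^2*sin(π*x/3) + 2*x*sin(π*x/3)) dx. Term by term:
  ∫_0^3 2*x*sin(π*x/3) dx = 18/π;  ∫_0^3 6*x^2*sin(π*x/3) dx = -648/π^3 + 162/π.
Sum: 18/π + -648/π^3 + 162/π = -648/π^3 + 180/π.
So RHS = -∫_0^3 v(x) φ(x) dx = -180/π + 648/π^3.
LHS = RHS, so the identity holds for this test φ.
Moreover u is smooth here and v(x) = u'(x) = 6*x**2 + 2*x pointwise, so the identity holds for every test function. Hence v is the weak derivative of u.


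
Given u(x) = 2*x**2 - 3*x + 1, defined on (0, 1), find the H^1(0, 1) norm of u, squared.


||u||_{H^1}^2 = 37/15

The H^1 norm (squared) on an interval (0, L) is
  ||u||_{H^1}^2 = ∫_0^L u(x)^2 dx + ∫_0^L u'(x)^2 dx.
Compute u'(x) = 4*x - 3.
Then u(x)^2 = 4*x**4 - 12*x**3 + 13*x**2 - 6*x + 1 and u'(x)^2 = 16*x**2 - 24*x + 9.
Integrate each monomial from 0 to 1 using ∫_0^1 c·x^n dx = c·1^(n+1)/(n+1):
  ∫_0^1 u(x)^2 dx = ∫_0^1 (4*x^4 - 12*x^3 + 13*x^2 - 6*x + 1) dx. Term by term:
    ∫_0^1 4*x^4 dx = 4/5;  ∫_0^1 -12*x^3 dx = -3;  ∫_0^1 13*x^2 dx = 13/3;
    ∫_0^1 -6*x dx = -3;  ∫_0^1 1 dx = 1.
  Sum: 4/5 − 3 + 13/3 − 3 + 1 = 2/15.
  ∫_0^1 u'(x)^2 dx = ∫_0^1 (16*x^2 - 24*x + 9) dx. Term by term:
    ∫_0^1 16*x^2 dx = 16/3;  ∫_0^1 -24*x dx = -12;  ∫_0^1 9 dx = 9.
  Sum: 16/3 − 12 + 9 = 7/3.
Adding: ||u||_{H^1}^2 = 2/15 + 7/3 = 37/15.


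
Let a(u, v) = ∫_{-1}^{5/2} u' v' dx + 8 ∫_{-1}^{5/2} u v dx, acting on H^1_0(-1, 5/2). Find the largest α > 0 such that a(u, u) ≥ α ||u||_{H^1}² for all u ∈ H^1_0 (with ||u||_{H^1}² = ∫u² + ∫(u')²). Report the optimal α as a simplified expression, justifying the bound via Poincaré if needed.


α = 1

Coercivity of a(·,·) on H^1_0(-1, 5/2) means a(u, u) ≥ α ||u||_{H^1}² for every u ∈ H^1_0.
The interval has length L = 7/2, and Poincaré/coercivity depend only on L. Here a(u, u) = ∫(u')² + (8)·∫u².
Here c = 8 ≥ 1, so a(u,u) = ∫(u')² + c∫u² ≥ ∫(u')² + ∫u² = ||u||_{H^1}², i.e. α = 1 works. No larger α is possible: a(u,u) ≥ α||u||_{H^1}² means (1−α)∫(u')² ≥ (α−c)∫u², and for the modes u_n = sin(nπ(x−x₀)/L) (x₀ the left endpoint) one has ∫u_n²/∫(u_n')² = (L/(nπ))² → 0, so a(u_n,u_n)/||u_n||_{H^1}² → 1. Hence the optimal constant is α = 1.
Therefore α = 1.


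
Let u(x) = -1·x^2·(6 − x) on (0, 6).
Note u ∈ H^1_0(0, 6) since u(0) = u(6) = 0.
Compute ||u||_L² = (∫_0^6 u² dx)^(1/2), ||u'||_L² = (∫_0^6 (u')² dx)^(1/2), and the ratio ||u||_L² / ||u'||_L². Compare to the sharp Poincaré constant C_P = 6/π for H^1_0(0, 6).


||u||_L² / ||u'||_L² = 3*sqrt(14)/7 < C_P = 6/π.

u(x) = -1·x^2·(6 − x), so u'(x) = 3*x*(x - 4).
u(x) = -1·x^2·(6 − x) vanishes at x = 0 and x = 6, so u ∈ H^1_0(0, 6). Differentiate via the product rule and integrate the resulting polynomials term by term.
  ∫_0^6 u² dx = ∫_0^6 (x^6 - 12*x^5 + 36*x^4) dx. Term by term:
    ∫_0^6 x^6 dx = 279936/7;  ∫_0^6 -12*x^5 dx = -93312;  ∫_0^6 36*x^4 dx = 279936/5.
  Sum: 279936/7 − 93312 + 279936/5 = 93312/35.
  ∫_0^6 (u')² dx = ∫_0^6 (9*x^4 - 72*x^3 + 144*x^2) dx. Term by term:
    ∫_0^6 9*x^4 dx = 69984/5;  ∫_0^6 -72*x^3 dx = -23328;  ∫_0^6 144*x^2 dx = 10368.
  Sum: 69984/5 − 23328 + 10368 = 5184/5.
∫_0^6 u² dx = 93312/35, so ||u||_L² = 216*sqrt(70)/35.
∫_0^6 (u')² dx = 5184/5, so ||u'||_L² = 72*sqrt(5)/5.
Ratio ||u||_L² / ||u'||_L² = 3*sqrt(14)/7.
Sharp Poincaré constant on H^1_0(0, 6) is C_P = L/π = 6/π, achieved by sin(π/6·x).
A polynomial bump cannot attain the sharp Poincaré constant (only the first sine eigenfunction does), so the ratio is strictly less than C_P, consistent with ||u||_L² ≤ C_P ||u'||_L².


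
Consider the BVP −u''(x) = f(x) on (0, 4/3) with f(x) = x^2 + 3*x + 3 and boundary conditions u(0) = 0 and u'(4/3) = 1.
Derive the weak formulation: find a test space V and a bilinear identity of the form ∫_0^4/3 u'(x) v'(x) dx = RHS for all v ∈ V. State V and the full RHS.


V = {v ∈ H^1(0, 4/3) : v(0) = 0} (test functions vanish at x = 0 where u is specified); weak form: ∫_0^4/3 u'v' dx = ∫_0^4/3 (x^2 + 3*x + 3) v dx + v(4/3) for all v ∈ V.

Multiply both sides by a test function v and integrate from 0 to 4/3:
  ∫_0^4/3 −u''(x) v(x) dx = ∫_0^4/3 f(x) v(x) dx.
Integrate the LHS by parts once:
  ∫_0^4/3 −u'' v dx = −[u'(x) v(x)]_0^4/3 + ∫_0^4/3 u'(x) v'(x) dx.
Thus ∫_0^4/3 u'(x) v'(x) dx = ∫_0^4/3 f(x) v(x) dx + [u'(x) v(x)]_0^4/3.
Choose V so that boundary terms are either known or forced to vanish.
Mixed BC: u(0) = 0 (Dirichlet) and u'(4/3) = 1 (Neumann). Define V = {v ∈ H^1(0, 4/3) : v(0) = 0}. Then [u' v]_0^4/3 = u'(4/3)·v(4/3) − u'(0)·0 = v(4/3).
Weak formulation: find u (satisfying any essential BC) such that ∫_0^4/3 u'(x) v'(x) dx = ∫_0^4/3 f v dx + v(4/3) for all v ∈ V (Dirichlet at 0 absorbed into V; Neumann datum at x = 4/3 contributes the boundary term).
Substituting f(x) = x^2 + 3*x + 3, the right-hand side is ∫_0^4/3 (x^2 + 3*x + 3) v dx + v(4/3).


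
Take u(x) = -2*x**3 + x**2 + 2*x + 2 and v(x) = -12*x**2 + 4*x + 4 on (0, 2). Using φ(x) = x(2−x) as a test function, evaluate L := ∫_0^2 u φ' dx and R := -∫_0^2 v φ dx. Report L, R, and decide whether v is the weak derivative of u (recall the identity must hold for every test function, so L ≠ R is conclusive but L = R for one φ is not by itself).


LHS = 64/15, RHS = 128/15. No, v is not the weak derivative of u.

u(x) = -2*x**3 + x**2 + 2*x + 2, classical derivative u'(x) = -6*x**2 + 2*x + 2.
φ(x) = x(2−x), so φ'(x) = 2 - 2*x.
Note φ(0) = φ(2) = 0, so the boundary term u·φ vanishes.
LHS = ∫_0^2 u(x) φ'(x) dx = ∫_0^2 (4*x^4 - 6*x^3 - 2*x^2 + 4) dx. Term by term:
  ∫_0^2 4*x^4 dx = 128/5;  ∫_0^2 -6*x^3 dx = -24;  ∫_0^2 -2*x^2 dx = -16/3;
  ∫_0^2 4 dx = 8.
Sum: 128/5 − 24 − 16/3 + 8 = 64/15.
So LHS = 64/15.
∫_0^2 v(x) φ(x) dx = ∫_0^2 (12*x^4 - 28*x^3 + 4*x^2 + 8*x) dx. Term by term:
  ∫_0^2 12*x^4 dx = 384/5;  ∫_0^2 -28*x^3 dx = -112;  ∫_0^2 4*x^2 dx = 32/3;
  ∫_0^2 8*x dx = 16.
Sum: 384/5 − 112 + 32/3 + 16 = -128/15.
So RHS = -∫_0^2 v(x) φ(x) dx = 128/15.
LHS − RHS = -64/15 ≠ 0, so the identity fails.
(For a valid weak derivative the identity must hold for EVERY test function, in particular this one. The failure shows v is NOT the weak derivative of u.)
Correct weak derivative would be u'(x) = -6*x**2 + 2*x + 2.


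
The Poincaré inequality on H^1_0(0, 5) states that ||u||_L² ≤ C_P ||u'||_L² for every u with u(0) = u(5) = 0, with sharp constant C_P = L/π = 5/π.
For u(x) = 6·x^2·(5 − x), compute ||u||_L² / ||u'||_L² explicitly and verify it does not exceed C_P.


||u||_L² / ||u'||_L² = 5*sqrt(14)/14 < C_P = 5/π.

u(x) = 6·x^2·(5 − x), so u'(x) = 6*x*(10 - 3*x).
u(x) = 6·x^2·(5 − x) vanishes at x = 0 and x = 5, so u ∈ H^1_0(0, 5). Differentiate via the product rule and integrate the resulting polynomials term by term.
  ∫_0^5 u² dx = ∫_0^5 (36*x^6 - 360*x^5 + 900*x^4) dx. Term by term:
    ∫_0^5 36*x^6 dx = 2812500/7;  ∫_0^5 -360*x^5 dx = -937500;  ∫_0^5 900*x^4 dx = 562500.
  Sum: 2812500/7 − 937500 + 562500 = 187500/7.
  ∫_0^5 (u')² dx = ∫_0^5 (324*x^4 - 2160*x^3 + 3600*x^2) dx. Term by term:
    ∫_0^5 324*x^4 dx = 202500;  ∫_0^5 -2160*x^3 dx = -337500;  ∫_0^5 3600*x^2 dx = 150000.
  Sum: 202500 − 337500 + 150000 = 15000.
∫_0^5 u² dx = 187500/7, so ||u||_L² = 250*sqrt(21)/7.
∫_0^5 (u')² dx = 15000, so ||u'||_L² = 50*sqrt(6).
Ratio ||u||_L² / ||u'||_L² = 5*sqrt(14)/14.
Sharp Poincaré constant on H^1_0(0, 5) is C_P = L/π = 5/π, achieved by sin(π/5·x).
A polynomial bump cannot attain the sharp Poincaré constant (only the first sine eigenfunction does), so the ratio is strictly less than C_P, consistent with ||u||_L² ≤ C_P ||u'||_L².


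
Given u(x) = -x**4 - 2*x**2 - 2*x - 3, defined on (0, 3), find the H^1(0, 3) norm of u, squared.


||u||_{H^1}^2 = 416562/35

The H^1 norm (squared) on an interval (0, L) is
  ||u||_{H^1}^2 = ∫_0^L u(x)^2 dx + ∫_0^L u'(x)^2 dx.
Compute u'(x) = -4*x**3 - 4*x - 2.
Then u(x)^2 = x**8 + 4*x**6 + 4*x**5 + 10*x**4 + 8*x**3 + 16*x**2 + 12*x + 9 and u'(x)^2 = 16*x**6 + 32*x**4 + 16*x**3 + 16*x**2 + 16*x + 4.
Integrate each monomial from 0 to 3 using ∫_0^3 c·x^n dx = c·3^(n+1)/(n+1):
  ∫_0^3 u(x)^2 dx = ∫_0^3 (x^8 + 4*x^6 + 4*x^5 + 10*x^4 + 8*x^3 + 16*x^2 + 12*x + 9) dx. Term by term:
    ∫_0^3 x^8 dx = 2187;  ∫_0^3 4*x^6 dx = 8748/7;  ∫_0^3 4*x^5 dx = 486;
    ∫_0^3 10*x^4 dx = 486;  ∫_0^3 8*x^3 dx = 162;  ∫_0^3 16*x^2 dx = 144;
    ∫_0^3 12*x dx = 54;  ∫_0^3 9 dx = 27.
  Sum: 2187 + 8748/7 + 486 + 486 + 162 + 144 + 54 + 27 = 33570/7.
  ∫_0^3 u'(x)^2 dx = ∫_0^3 (16*x^6 + 32*x^4 + 16*x^3 + 16*x^2 + 16*x + 4) dx. Term by term:
    ∫_0^3 16*x^6 dx = 34992/7;  ∫_0^3 32*x^4 dx = 7776/5;  ∫_0^3 16*x^3 dx = 324;
    ∫_0^3 16*x^2 dx = 144;  ∫_0^3 16*x dx = 72;  ∫_0^3 4 dx = 12.
  Sum: 34992/7 + 7776/5 + 324 + 144 + 72 + 12 = 248712/35.
Adding: ||u||_{H^1}^2 = 33570/7 + 248712/35 = 416562/35.


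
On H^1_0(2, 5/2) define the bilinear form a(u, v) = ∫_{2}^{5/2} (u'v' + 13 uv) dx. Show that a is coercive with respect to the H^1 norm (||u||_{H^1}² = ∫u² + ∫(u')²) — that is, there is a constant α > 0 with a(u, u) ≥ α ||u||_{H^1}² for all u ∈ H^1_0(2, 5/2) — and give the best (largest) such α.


α = 1

Coercivity of a(·,·) on H^1_0(2, 5/2) means a(u, u) ≥ α ||u||_{H^1}² for every u ∈ H^1_0.
The interval has length L = 1/2, and Poincaré/coercivity depend only on L. Here a(u, u) = ∫(u')² + (13)·∫u².
Here c = 13 ≥ 1, so a(u,u) = ∫(u')² + c∫u² ≥ ∫(u')² + ∫u² = ||u||_{H^1}², i.e. α = 1 works. No larger α is possible: a(u,u) ≥ α||u||_{H^1}² means (1−α)∫(u')² ≥ (α−c)∫u², and for the modes u_n = sin(nπ(x−x₀)/L) (x₀ the left endpoint) one has ∫u_n²/∫(u_n')² = (L/(nπ))² → 0, so a(u_n,u_n)/||u_n||_{H^1}² → 1. Hence the optimal constant is α = 1.
Therefore α = 1.


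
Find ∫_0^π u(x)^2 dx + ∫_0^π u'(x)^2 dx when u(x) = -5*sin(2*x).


||u||_{H^1(0,π)}^2 = 125*π/2

u'(x) = -10*cos(2*x).
Expand u² and (u')² and integrate term by term on (0, π), using: for integers n ≥ 1, ∫_0^π sin²(nx) dx = ∫_0^π cos²(nx) dx = π/2; for n ≠ n', ∫_0^π sin(nx)sin(n'x) dx = ∫_0^π cos(nx)cos(n'x) dx = 0; and by product-to-sum, ∫_0^π sin(nx)cos(n'x) dx = ½∫_0^π [sin((n+n')x) + sin((n−n')x)] dx, which is 0 when n+n' is even and 2n/(n²−n'²) when n+n' is odd (it need not vanish on (0, π)).
  u² squared terms: (-5)²·∫sin(2x)² dx = 25·π/2 = 25*π/2.
  So ∫_0^π u² dx = 25*π/2.
  (u')² squared terms: (-10)²·∫cos(2x)² dx = 100·π/2 = 50*π.
  So ∫_0^π (u')² dx = 50*π.
||u||_{H^1}^2 = (25*π/2) + (50*π) = 125*π/2.


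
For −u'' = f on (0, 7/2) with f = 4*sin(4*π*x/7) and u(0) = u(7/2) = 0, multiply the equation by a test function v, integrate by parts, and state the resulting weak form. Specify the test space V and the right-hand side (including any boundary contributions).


V = H^1_0(0, 7/2) (so v(0) = v(7/2) = 0); weak form: ∫_0^7/2 u'v' dx = ∫_0^7/2 (4*sin(4*π*x/7)) v dx for all v ∈ V.

Multiply both sides by a test function v and integrate from 0 to 7/2:
  ∫_0^7/2 −u''(x) v(x) dx = ∫_0^7/2 f(x) v(x) dx.
Integrate the LHS by parts once:
  ∫_0^7/2 −u'' v dx = −[u'(x) v(x)]_0^7/2 + ∫_0^7/2 u'(x) v'(x) dx.
Thus ∫_0^7/2 u'(x) v'(x) dx = ∫_0^7/2 f(x) v(x) dx + [u'(x) v(x)]_0^7/2.
Choose V so that boundary terms are either known or forced to vanish.
u is Dirichlet: u(0) = u(7/2) = 0. Let V = H^1_0(0, 7/2); then v(0) = v(7/2) = 0, and [u' v]_0^7/2 = 0.
Weak formulation: find u (satisfying any essential BC) such that ∫_0^7/2 u'(x) v'(x) dx = ∫_0^7/2 f v dx for all v ∈ V.
Substituting f(x) = 4*sin(4*π*x/7), the right-hand side is ∫_0^7/2 (4*sin(4*π*x/7)) v dx.


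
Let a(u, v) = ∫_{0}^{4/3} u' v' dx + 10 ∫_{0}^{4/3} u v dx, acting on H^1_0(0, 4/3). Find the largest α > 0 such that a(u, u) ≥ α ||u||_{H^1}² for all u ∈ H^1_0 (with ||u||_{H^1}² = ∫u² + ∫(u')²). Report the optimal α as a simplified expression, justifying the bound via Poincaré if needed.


α = 1

Coercivity of a(·,·) on H^1_0(0, 4/3) means a(u, u) ≥ α ||u||_{H^1}² for every u ∈ H^1_0.
The interval has length L = 4/3, and Poincaré/coercivity depend only on L. Here a(u, u) = ∫(u')² + (10)·∫u².
Here c = 10 ≥ 1, so a(u,u) = ∫(u')² + c∫u² ≥ ∫(u')² + ∫u² = ||u||_{H^1}², i.e. α = 1 works. No larger α is possible: a(u,u) ≥ α||u||_{H^1}² means (1−α)∫(u')² ≥ (α−c)∫u², and for the modes u_n = sin(nπ(x−x₀)/L) (x₀ the left endpoint) one has ∫u_n²/∫(u_n')² = (L/(nπ))² → 0, so a(u_n,u_n)/||u_n||_{H^1}² → 1. Hence the optimal constant is α = 1.
Therefore α = 1.


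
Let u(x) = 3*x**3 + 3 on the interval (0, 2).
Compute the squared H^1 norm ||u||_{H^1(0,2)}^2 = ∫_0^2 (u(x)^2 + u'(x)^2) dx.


||u||_{H^1}^2 = 27054/35

The H^1 norm (squared) on an interval (0, L) is
  ||u||_{H^1}^2 = ∫_0^L u(x)^2 dx + ∫_0^L u'(x)^2 dx.
Compute u'(x) = 9*x**2.
Then u(x)^2 = 9*x**6 + 18*x**3 + 9 and u'(x)^2 = 81*x**4.
Integrate each monomial from 0 to 2 using ∫_0^2 c·x^n dx = c·2^(n+1)/(n+1):
  ∫_0^2 u(x)^2 dx = ∫_0^2 (9*x^6 + 18*x^3 + 9) dx. Term by term:
    ∫_0^2 9*x^6 dx = 1152/7;  ∫_0^2 18*x^3 dx = 72;  ∫_0^2 9 dx = 18.
  Sum: 1152/7 + 72 + 18 = 1782/7.
  ∫_0^2 u'(x)^2 dx = ∫_0^2 (81*x^4) dx. Term by term:
    ∫_0^2 81*x^4 dx = 2592/5.
Adding: ||u||_{H^1}^2 = 1782/7 + 2592/5 = 27054/35.


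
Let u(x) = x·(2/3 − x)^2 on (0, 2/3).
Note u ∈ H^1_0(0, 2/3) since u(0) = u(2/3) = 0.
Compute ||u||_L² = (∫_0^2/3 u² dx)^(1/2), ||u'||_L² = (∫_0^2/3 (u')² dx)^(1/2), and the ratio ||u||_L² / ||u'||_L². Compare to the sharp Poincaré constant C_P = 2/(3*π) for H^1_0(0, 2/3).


||u||_L² / ||u'||_L² = sqrt(14)/21 < C_P = 2/(3*π).

u(x) = x·(2/3 − x)^2, so u'(x) = (3*x - 2)*(9*x - 2)/9.
u(x) = x·(2/3 − x)^2 vanishes at x = 0 and x = 2/3, so u ∈ H^1_0(0, 2/3). Differentiate via the product rule and integrate the resulting polynomials term by term.
  ∫_0^2/3 u² dx = ∫_0^2/3 (x^6 - 8*x^5/3 + 8*x^4/3 - 32*x^3/27 + 16*x^2/81) dx. Term by term:
    ∫_0^2/3 x^6 dx = 128/15309;  ∫_0^2/3 -8*x^5/3 dx = -256/6561;  ∫_0^2/3 8*x^4/3 dx = 256/3645;
    ∫_0^2/3 -32*x^3/27 dx = -128/2187;  ∫_0^2/3 16*x^2/81 dx = 128/6561.
  Sum: 128/15309 − 256/6561 + 256/3645 − 128/2187 + 128/6561 = 128/229635.
  ∫_0^2/3 (u')² dx = ∫_0^2/3 (9*x^4 - 16*x^3 + 88*x^2/9 - 64*x/27 + 16/81) dx. Term by term:
    ∫_0^2/3 9*x^4 dx = 32/135;  ∫_0^2/3 -16*x^3 dx = -64/81;  ∫_0^2/3 88*x^2/9 dx = 704/729;
    ∫_0^2/3 -64*x/27 dx = -128/243;  ∫_0^2/3 16/81 dx = 32/243.
  Sum: 32/135 − 64/81 + 704/729 − 128/243 + 32/243 = 64/3645.
∫_0^2/3 u² dx = 128/229635, so ||u||_L² = 8*sqrt(70)/2835.
∫_0^2/3 (u')² dx = 64/3645, so ||u'||_L² = 8*sqrt(5)/135.
Ratio ||u||_L² / ||u'||_L² = sqrt(14)/21.
Sharp Poincaré constant on H^1_0(0, 2/3) is C_P = L/π = 2/(3*π), achieved by sin(3*π/2·x).
A polynomial bump cannot attain the sharp Poincaré constant (only the first sine eigenfunction does), so the ratio is strictly less than C_P, consistent with ||u||_L² ≤ C_P ||u'||_L².


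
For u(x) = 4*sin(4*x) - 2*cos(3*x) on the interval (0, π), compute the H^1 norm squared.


||u||_{H^1(0,π)}^2 = -1280/7 + 156*π

u'(x) = 6*sin(3*x) + 16*cos(4*x).
Expand u² and (u')² and integrate term by term on (0, π), using: for integers n ≥ 1, ∫_0^π sin²(nx) dx = ∫_0^π cos²(nx) dx = π/2; for n ≠ n', ∫_0^π sin(nx)sin(n'x) dx = ∫_0^π cos(nx)cos(n'x) dx = 0; and by product-to-sum, ∫_0^π sin(nx)cos(n'x) dx = ½∫_0^π [sin((n+n')x) + sin((n−n')x)] dx, which is 0 when n+n' is even and 2n/(n²−n'²) when n+n' is odd (it need not vanish on (0, π)).
  u² squared terms: (-2)²·∫cos(3x)² dx = 4·π/2 = 2*π;  (4)²·∫sin(4x)² dx = 16·π/2 = 8*π.
  u² cross terms: 2·(-2)·(4)·∫cos(3x)·sin(4x) dx = -16·(8/7) = -128/7.
  So ∫_0^π u² dx = 2*π + 8*π − 128/7 = -128/7 + 10*π.
  (u')² squared terms: (6)²·∫sin(3x)² dx = 36·π/2 = 18*π;  (16)²·∫cos(4x)² dx = 256·π/2 = 128*π.
  (u')² cross terms: 2·(6)·(16)·∫sin(3x)·cos(4x) dx = 192·(-6/7) = -1152/7.
  So ∫_0^π (u')² dx = 18*π + 128*π − 1152/7 = -1152/7 + 146*π.
||u||_{H^1}^2 = (-128/7 + 10*π) + (-1152/7 + 146*π) = -1280/7 + 156*π.


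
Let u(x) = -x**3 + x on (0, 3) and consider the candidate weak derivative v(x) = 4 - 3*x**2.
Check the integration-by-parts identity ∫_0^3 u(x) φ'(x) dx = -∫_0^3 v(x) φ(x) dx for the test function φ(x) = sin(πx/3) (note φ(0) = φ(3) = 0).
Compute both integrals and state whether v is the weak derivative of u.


LHS = -324/π^3 + 75/π, RHS = -324/π^3 + 57/π. No, v is not the weak derivative of u.

u(x) = -x**3 + x, classical derivative u'(x) = 1 - 3*x**2.
φ(x) = sin(πx/3), so φ'(x) = π*cos(π*x/3)/3.
Note φ(0) = φ(3) = 0, so the boundary term u·φ vanishes.
LHS = ∫_0^3 u(x) φ'(x) dx = ∫_0^3 (-π*x^3*cos(π*x/3)/3 + π*x*cos(π*x/3)/3) dx. Term by term:
  ∫_0^3 -π*x^3*cos(π*x/3)/3 dx = -324/π^3 + 81/π;  ∫_0^3 π*x*cos(π*x/3)/3 dx = -6/π.
Sum: -324/π^3 + 81/π − 6/π = -324/π^3 + 75/π.
So LHS = -324/π^3 + 75/π.
∫_0^3 v(x) φ(x) dx = ∫_0^3 (-3*x^2*sin(π*x/3) + 4*sin(π*x/3)) dx. Term by term:
  ∫_0^3 4*sin(π*x/3) dx = 24/π;  ∫_0^3 -3*x^2*sin(π*x/3) dx = -81/π + 324/π^3.
Sum: 24/π + -81/π + 324/π^3 = -57/π + 324/π^3.
So RHS = -∫_0^3 v(x) φ(x) dx = -324/π^3 + 57/π.
LHS − RHS = 18/π ≠ 0, so the identity fails.
(For a valid weak derivative the identity must hold for EVERY test function, in particular this one. The failure shows v is NOT the weak derivative of u.)
Correct weak derivative would be u'(x) = 1 - 3*x**2.


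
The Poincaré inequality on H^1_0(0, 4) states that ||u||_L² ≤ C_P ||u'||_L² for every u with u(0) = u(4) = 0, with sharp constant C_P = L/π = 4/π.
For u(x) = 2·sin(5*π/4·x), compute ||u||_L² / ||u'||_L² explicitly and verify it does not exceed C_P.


||u||_L² / ||u'||_L² = 4/(5*π) < C_P = 4/π.

u(x) = 2·sin(5*π/4·x), so u'(x) = 5*π*cos(5*π*x/4)/2.
Writing u(x) = A·sin(kπx/L) with A = 2 and k = 5, use ∫_0^L sin²(kπx/L) dx = L/2 and ∫_0^L cos²(kπx/L) dx = L/2.
u² = 4·sin²(5*π/4·x) and (u')² = 25*π^2/4·cos²(5*π/4·x), and each of sin², cos² integrates to L/2 = 2 over (0, 4).
∫_0^4 u² dx = 8, so ||u||_L² = 2*sqrt(2).
∫_0^4 (u')² dx = 25*π^2/2, so ||u'||_L² = 5*sqrt(2)*π/2.
Ratio ||u||_L² / ||u'||_L² = 4/(5*π).
Sharp Poincaré constant on H^1_0(0, 4) is C_P = L/π = 4/π, achieved by sin(π/4·x).
This is the k = 5 harmonic; the ratio L/(kπ) is strictly less than C_P = L/π, consistent with the sharp inequality ||u||_L² ≤ C_P ||u'||_L².


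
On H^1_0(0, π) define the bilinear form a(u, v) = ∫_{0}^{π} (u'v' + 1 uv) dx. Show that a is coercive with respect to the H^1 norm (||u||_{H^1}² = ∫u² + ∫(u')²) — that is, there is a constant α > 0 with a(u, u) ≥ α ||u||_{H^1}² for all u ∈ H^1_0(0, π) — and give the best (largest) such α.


α = 1

Coercivity of a(·,·) on H^1_0(0, π) means a(u, u) ≥ α ||u||_{H^1}² for every u ∈ H^1_0.
The interval has length L = π, and Poincaré/coercivity depend only on L. Here a(u, u) = ∫(u')² + (1)·∫u².
Here c = 1 ≥ 1, so a(u,u) = ∫(u')² + c∫u² ≥ ∫(u')² + ∫u² = ||u||_{H^1}², i.e. α = 1 works. No larger α is possible: a(u,u) ≥ α||u||_{H^1}² means (1−α)∫(u')² ≥ (α−c)∫u², and for the modes u_n = sin(nπ(x−x₀)/L) (x₀ the left endpoint) one has ∫u_n²/∫(u_n')² = (L/(nπ))² → 0, so a(u_n,u_n)/||u_n||_{H^1}² → 1. Hence the optimal constant is α = 1.
Therefore α = 1.


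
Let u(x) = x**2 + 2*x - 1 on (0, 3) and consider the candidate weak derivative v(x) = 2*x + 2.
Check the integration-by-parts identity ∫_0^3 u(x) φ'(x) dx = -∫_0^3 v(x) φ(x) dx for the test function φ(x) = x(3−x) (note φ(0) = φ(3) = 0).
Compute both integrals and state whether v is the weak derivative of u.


LHS = -45/2, RHS = -45/2. Yes, v = u' weakly.

u(x) = x**2 + 2*x - 1, classical derivative u'(x) = 2*x + 2.
φ(x) = x(3−x), so φ'(x) = 3 - 2*x.
Note φ(0) = φ(3) = 0, so the boundary term u·φ vanishes.
LHS = ∫_0^3 u(x) φ'(x) dx = ∫_0^3 (-2*x^3 - x^2 + 8*x - 3) dx. Term by term:
  ∫_0^3 -2*x^3 dx = -81/2;  ∫_0^3 -x^2 dx = -9;  ∫_0^3 8*x dx = 36;
  ∫_0^3 -3 dx = -9.
Sum: -81/2 − 9 + 36 − 9 = -45/2.
So LHS = -45/2.
∫_0^3 v(x) φ(x) dx = ∫_0^3 (-2*x^3 + 4*x^2 + 6*x) dx. Term by term:
  ∫_0^3 -2*x^3 dx = -81/2;  ∫_0^3 4*x^2 dx = 36;  ∫_0^3 6*x dx = 27.
Sum: -81/2 + 36 + 27 = 45/2.
So RHS = -∫_0^3 v(x) φ(x) dx = -45/2.
LHS = RHS, so the identity holds for this test φ.
Moreover u is smooth here and v(x) = u'(x) = 2*x + 2 pointwise, so the identity holds for every test function. Hence v is the weak derivative of u.


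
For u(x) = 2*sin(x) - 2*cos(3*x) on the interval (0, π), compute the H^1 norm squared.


||u||_{H^1(0,π)}^2 = 24*π

u'(x) = 6*sin(3*x) + 2*cos(x).
Expand u² and (u')² and integrate term by term on (0, π), using: for integers n ≥ 1, ∫_0^π sin²(nx) dx = ∫_0^π cos²(nx) dx = π/2; for n ≠ n', ∫_0^π sin(nx)sin(n'x) dx = ∫_0^π cos(nx)cos(n'x) dx = 0; and by product-to-sum, ∫_0^π sin(nx)cos(n'x) dx = ½∫_0^π [sin((n+n')x) + sin((n−n')x)] dx, which is 0 when n+n' is even and 2n/(n²−n'²) when n+n' is odd (it need not vanish on (0, π)).
  u² squared terms: (-2)²·∫cos(3x)² dx = 4·π/2 = 2*π;  (2)²·∫sin(x)² dx = 4·π/2 = 2*π.
  u² cross terms: 2·(-2)·(2)·∫cos(3x)·sin(x) dx = -8·(0) = 0.
  So ∫_0^π u² dx = 2*π + 2*π + 0 = 4*π.
  (u')² squared terms: (2)²·∫cos(x)² dx = 4·π/2 = 2*π;  (6)²·∫sin(3x)² dx = 36·π/2 = 18*π.
  (u')² cross terms: 2·(2)·(6)·∫cos(x)·sin(3x) dx = 24·(0) = 0.
  So ∫_0^π (u')² dx = 2*π + 18*π + 0 = 20*π.
||u||_{H^1}^2 = (4*π) + (20*π) = 24*π.


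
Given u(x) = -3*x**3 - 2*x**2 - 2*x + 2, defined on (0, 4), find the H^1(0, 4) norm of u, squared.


||u||_{H^1}^2 = 1910816/35

The H^1 norm (squared) on an interval (0, L) is
  ||u||_{H^1}^2 = ∫_0^L u(x)^2 dx + ∫_0^L u'(x)^2 dx.
Compute u'(x) = -9*x**2 - 4*x - 2.
Then u(x)^2 = 9*x**6 + 12*x**5 + 16*x**4 - 4*x**3 - 4*x**2 - 8*x + 4 and u'(x)^2 = 81*x**4 + 72*x**3 + 52*x**2 + 16*x + 4.
Integrate each monomial from 0 to 4 using ∫_0^4 c·x^n dx = c·4^(n+1)/(n+1):
  ∫_0^4 u(x)^2 dx = ∫_0^4 (9*x^6 + 12*x^5 + 16*x^4 - 4*x^3 - 4*x^2 - 8*x + 4) dx. Term by term:
    ∫_0^4 9*x^6 dx = 147456/7;  ∫_0^4 12*x^5 dx = 8192;  ∫_0^4 16*x^4 dx = 16384/5;
    ∫_0^4 -4*x^3 dx = -256;  ∫_0^4 -4*x^2 dx = -256/3;  ∫_0^4 -8*x dx = -64;
    ∫_0^4 4 dx = 16.
  Sum: 147456/7 + 8192 + 16384/5 − 256 − 256/3 − 64 + 16 = 3375184/105.
  ∫_0^4 u'(x)^2 dx = ∫_0^4 (81*x^4 + 72*x^3 + 52*x^2 + 16*x + 4) dx. Term by term:
    ∫_0^4 81*x^4 dx = 82944/5;  ∫_0^4 72*x^3 dx = 4608;  ∫_0^4 52*x^2 dx = 3328/3;
    ∫_0^4 16*x dx = 128;  ∫_0^4 4 dx = 16.
  Sum: 82944/5 + 4608 + 3328/3 + 128 + 16 = 336752/15.
Adding: ||u||_{H^1}^2 = 3375184/105 + 336752/15 = 1910816/35.


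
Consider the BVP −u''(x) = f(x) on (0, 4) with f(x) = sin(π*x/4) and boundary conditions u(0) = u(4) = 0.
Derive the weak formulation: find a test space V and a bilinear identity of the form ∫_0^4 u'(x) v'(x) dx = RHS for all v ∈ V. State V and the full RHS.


V = H^1_0(0, 4) (so v(0) = v(4) = 0); weak form: ∫_0^4 u'v' dx = ∫_0^4 (sin(π*x/4)) v dx for all v ∈ V.

Multiply both sides by a test function v and integrate from 0 to 4:
  ∫_0^4 −u''(x) v(x) dx = ∫_0^4 f(x) v(x) dx.
Integrate the LHS by parts once:
  ∫_0^4 −u'' v dx = −[u'(x) v(x)]_0^4 + ∫_0^4 u'(x) v'(x) dx.
Thus ∫_0^4 u'(x) v'(x) dx = ∫_0^4 f(x) v(x) dx + [u'(x) v(x)]_0^4.
Choose V so that boundary terms are either known or forced to vanish.
u is Dirichlet: u(0) = u(4) = 0. Let V = H^1_0(0, 4); then v(0) = v(4) = 0, and [u' v]_0^4 = 0.
Weak formulation: find u (satisfying any essential BC) such that ∫_0^4 u'(x) v'(x) dx = ∫_0^4 f v dx for all v ∈ V.
Substituting f(x) = sin(π*x/4), the right-hand side is ∫_0^4 (sin(π*x/4)) v dx.


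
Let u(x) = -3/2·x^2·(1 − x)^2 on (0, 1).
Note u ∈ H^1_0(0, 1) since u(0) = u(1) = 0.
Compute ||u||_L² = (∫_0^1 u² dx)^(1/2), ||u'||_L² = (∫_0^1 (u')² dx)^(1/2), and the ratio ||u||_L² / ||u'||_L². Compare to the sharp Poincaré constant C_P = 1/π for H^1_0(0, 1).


||u||_L² / ||u'||_L² = sqrt(3)/6 < C_P = 1/π.

u(x) = -3/2·x^2·(1 − x)^2, so u'(x) = 3*x*(x*(1 - x) - (x - 1)^2).
u(x) = -3/2·x^2·(1 − x)^2 vanishes at x = 0 and x = 1, so u ∈ H^1_0(0, 1). Differentiate via the product rule and integrate the resulting polynomials term by term.
  ∫_0^1 u² dx = ∫_0^1 (9*x^8/4 - 9*x^7 + 27*x^6/2 - 9*x^5 + 9*x^4/4) dx. Term by term:
    ∫_0^1 9*x^8/4 dx = 1/4;  ∫_0^1 -9*x^7 dx = -9/8;  ∫_0^1 27*x^6/2 dx = 27/14;
    ∫_0^1 -9*x^5 dx = -3/2;  ∫_0^1 9*x^4/4 dx = 9/20.
  Sum: 1/4 − 9/8 + 27/14 − 3/2 + 9/20 = 1/280.
  ∫_0^1 (u')² dx = ∫_0^1 (36*x^6 - 108*x^5 + 117*x^4 - 54*x^3 + 9*x^2) dx. Term by term:
    ∫_0^1 36*x^6 dx = 36/7;  ∫_0^1 -108*x^5 dx = -18;  ∫_0^1 117*x^4 dx = 117/5;
    ∫_0^1 -54*x^3 dx = -27/2;  ∫_0^1 9*x^2 dx = 3.
  Sum: 36/7 − 18 + 117/5 − 27/2 + 3 = 3/70.
∫_0^1 u² dx = 1/280, so ||u||_L² = sqrt(70)/140.
∫_0^1 (u')² dx = 3/70, so ||u'||_L² = sqrt(210)/70.
Ratio ||u||_L² / ||u'||_L² = sqrt(3)/6.
Sharp Poincaré constant on H^1_0(0, 1) is C_P = L/π = 1/π, achieved by sin(π·x).
A polynomial bump cannot attain the sharp Poincaré constant (only the first sine eigenfunction does), so the ratio is strictly less than C_P, consistent with ||u||_L² ≤ C_P ||u'||_L².


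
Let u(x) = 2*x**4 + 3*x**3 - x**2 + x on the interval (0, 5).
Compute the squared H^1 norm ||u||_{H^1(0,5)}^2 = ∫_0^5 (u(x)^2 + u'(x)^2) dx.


||u||_{H^1}^2 = 165460040/63

The H^1 norm (squared) on an interval (0, L) is
  ||u||_{H^1}^2 = ∫_0^L u(x)^2 dx + ∫_0^L u'(x)^2 dx.
Compute u'(x) = 8*x**3 + 9*x**2 - 2*x + 1.
Then u(x)^2 = 4*x**8 + 12*x**7 + 5*x**6 - 2*x**5 + 7*x**4 - 2*x**3 + x**2 and u'(x)^2 = 64*x**6 + 144*x**5 + 49*x**4 - 20*x**3 + 22*x**2 - 4*x + 1.
Integrate each monomial from 0 to 5 using ∫_0^5 c·x^n dx = c·5^(n+1)/(n+1):
  ∫_0^5 u(x)^2 dx = ∫_0^5 (4*x^8 + 12*x^7 + 5*x^6 - 2*x^5 + 7*x^4 - 2*x^3 + x^2) dx. Term by term:
    ∫_0^5 4*x^8 dx = 7812500/9;  ∫_0^5 12*x^7 dx = 1171875/2;  ∫_0^5 5*x^6 dx = 390625/7;
    ∫_0^5 -2*x^5 dx = -15625/3;  ∫_0^5 7*x^4 dx = 4375;  ∫_0^5 -2*x^3 dx = -625/2;
    ∫_0^5 x^2 dx = 125/3.
  Sum: 7812500/9 + 1171875/2 + 390625/7 − 15625/3 + 4375 − 625/2 + 125/3 = 95047625/63.
  ∫_0^5 u'(x)^2 dx = ∫_0^5 (64*x^6 + 144*x^5 + 49*x^4 - 20*x^3 + 22*x^2 - 4*x + 1) dx. Term by term:
    ∫_0^5 64*x^6 dx = 5000000/7;  ∫_0^5 144*x^5 dx = 375000;  ∫_0^5 49*x^4 dx = 30625;
    ∫_0^5 -20*x^3 dx = -3125;  ∫_0^5 22*x^2 dx = 2750/3;  ∫_0^5 -4*x dx = -50;
    ∫_0^5 1 dx = 5.
  Sum: 5000000/7 + 375000 + 30625 − 3125 + 2750/3 − 50 + 5 = 23470805/21.
Adding: ||u||_{H^1}^2 = 95047625/63 + 23470805/21 = 165460040/63.


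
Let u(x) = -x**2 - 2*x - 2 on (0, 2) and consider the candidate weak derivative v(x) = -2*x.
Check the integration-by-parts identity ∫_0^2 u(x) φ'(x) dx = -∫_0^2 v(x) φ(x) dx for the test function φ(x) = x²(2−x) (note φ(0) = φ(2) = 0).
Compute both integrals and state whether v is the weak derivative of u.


LHS = 88/15, RHS = 16/5. No, v is not the weak derivative of u.

u(x) = -x**2 - 2*x - 2, classical derivative u'(x) = -2*x - 2.
φ(x) = x²(2−x), so φ'(x) = x*(4 - 3*x).
Note φ(0) = φ(2) = 0, so the boundary term u·φ vanishes.
LHS = ∫_0^2 u(x) φ'(x) dx = ∫_0^2 (3*x^4 + 2*x^3 - 2*x^2 - 8*x) dx. Term by term:
  ∫_0^2 3*x^4 dx = 96/5;  ∫_0^2 2*x^3 dx = 8;  ∫_0^2 -2*x^2 dx = -16/3;
  ∫_0^2 -8*x dx = -16.
Sum: 96/5 + 8 − 16/3 − 16 = 88/15.
So LHS = 88/15.
∫_0^2 v(x) φ(x) dx = ∫_0^2 (2*x^4 - 4*x^3) dx. Term by term:
  ∫_0^2 2*x^4 dx = 64/5;  ∫_0^2 -4*x^3 dx = -16.
Sum: 64/5 − 16 = -16/5.
So RHS = -∫_0^2 v(x) φ(x) dx = 16/5.
LHS − RHS = 8/3 ≠ 0, so the identity fails.
(For a valid weak derivative the identity must hold for EVERY test function, in particular this one. The failure shows v is NOT the weak derivative of u.)
Correct weak derivative would be u'(x) = -2*x - 2.


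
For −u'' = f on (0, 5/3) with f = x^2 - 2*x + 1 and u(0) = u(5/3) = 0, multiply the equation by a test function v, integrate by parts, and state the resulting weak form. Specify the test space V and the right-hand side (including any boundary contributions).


V = H^1_0(0, 5/3) (so v(0) = v(5/3) = 0); weak form: ∫_0^5/3 u'v' dx = ∫_0^5/3 (x^2 - 2*x + 1) v dx for all v ∈ V.

Multiply both sides by a test function v and integrate from 0 to 5/3:
  ∫_0^5/3 −u''(x) v(x) dx = ∫_0^5/3 f(x) v(x) dx.
Integrate the LHS by parts once:
  ∫_0^5/3 −u'' v dx = −[u'(x) v(x)]_0^5/3 + ∫_0^5/3 u'(x) v'(x) dx.
Thus ∫_0^5/3 u'(x) v'(x) dx = ∫_0^5/3 f(x) v(x) dx + [u'(x) v(x)]_0^5/3.
Choose V so that boundary terms are either known or forced to vanish.
u is Dirichlet: u(0) = u(5/3) = 0. Let V = H^1_0(0, 5/3); then v(0) = v(5/3) = 0, and [u' v]_0^5/3 = 0.
Weak formulation: find u (satisfying any essential BC) such that ∫_0^5/3 u'(x) v'(x) dx = ∫_0^5/3 f v dx for all v ∈ V.
Substituting f(x) = x^2 - 2*x + 1, the right-hand side is ∫_0^5/3 (x^2 - 2*x + 1) v dx.


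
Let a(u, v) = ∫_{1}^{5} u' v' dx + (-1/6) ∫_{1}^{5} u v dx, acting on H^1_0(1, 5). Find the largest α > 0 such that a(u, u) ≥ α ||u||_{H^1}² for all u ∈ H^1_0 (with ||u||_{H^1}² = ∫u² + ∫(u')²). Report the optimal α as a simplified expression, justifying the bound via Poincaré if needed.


α = (-8/3 + π^2)/(π^2 + 16)

Coercivity of a(·,·) on H^1_0(1, 5) means a(u, u) ≥ α ||u||_{H^1}² for every u ∈ H^1_0.
The interval has length L = 4, and Poincaré/coercivity depend only on L. Here a(u, u) = ∫(u')² + (-1/6)·∫u².
Here c = -1/6 < 0 with |c| < (π/L)² = π^2/16, so coercivity still holds. The condition a(u,u) ≥ α||u||_{H^1}² reads (1−α)∫(u')² ≥ (α−c)∫u². Any admissible α is ≤ 1 (rapidly oscillating u have ∫u²/∫(u')² → 0), and α = 1 would force 0 ≥ (1−c)∫u², impossible since c < 1; so 1−α > 0. By the sharp Poincaré inequality on H^1_0 of an interval of length L, ∫(u')² ≥ (π/L)²∫u² with equality for the first sine mode sin(π(x−x₀)/L) (x₀ the left endpoint), so the inequality holds for all u iff (1−α)(π/L)² ≥ α − c, i.e. α ≤ ((π/L)² + c)/((π/L)² + 1) = (1 + c(L/π)²)/(1 + (L/π)²). (Direct route, valid since c ≤ 0: Poincaré gives c∫u² ≥ c(L/π)²∫(u')², so a(u,u) ≥ (1 + c(L/π)²)∫(u')², while ||u||_{H^1}² ≤ (1 + (L/π)²)∫(u')²; dividing yields the same α.) With (π/L)² = π^2/16 and c = -1/6, the largest admissible constant is α = ((π/L)² + c)/((π/L)² + 1).
Simplifying, α = (-8/3 + π^2)/(π^2 + 16).


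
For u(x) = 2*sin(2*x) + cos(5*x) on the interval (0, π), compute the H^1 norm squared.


||u||_{H^1(0,π)}^2 = -416/21 + 23*π

u'(x) = -5*sin(5*x) + 4*cos(2*x).
Expand u² and (u')² and integrate term by term on (0, π), using: for integers n ≥ 1, ∫_0^π sin²(nx) dx = ∫_0^π cos²(nx) dx = π/2; for n ≠ n', ∫_0^π sin(nx)sin(n'x) dx = ∫_0^π cos(nx)cos(n'x) dx = 0; and by product-to-sum, ∫_0^π sin(nx)cos(n'x) dx = ½∫_0^π [sin((n+n')x) + sin((n−n')x)] dx, which is 0 when n+n' is even and 2n/(n²−n'²) when n+n' is odd (it need not vanish on (0, π)).
  u² squared terms: (2)²·∫sin(2x)² dx = 4·π/2 = 2*π;  (1)²·∫cos(5x)² dx = 1·π/2 = π/2.
  u² cross terms: 2·(2)·(1)·∫sin(2x)·cos(5x) dx = 4·(-4/21) = -16/21.
  So ∫_0^π u² dx = 2*π + π/2 − 16/21 = -16/21 + 5*π/2.
  (u')² squared terms: (-5)²·∫sin(5x)² dx = 25·π/2 = 25*π/2;  (4)²·∫cos(2x)² dx = 16·π/2 = 8*π.
  (u')² cross terms: 2·(-5)·(4)·∫sin(5x)·cos(2x) dx = -40·(10/21) = -400/21.
  So ∫_0^π (u')² dx = 25*π/2 + 8*π − 400/21 = -400/21 + 41*π/2.
||u||_{H^1}^2 = (-16/21 + 5*π/2) + (-400/21 + 41*π/2) = -416/21 + 23*π.


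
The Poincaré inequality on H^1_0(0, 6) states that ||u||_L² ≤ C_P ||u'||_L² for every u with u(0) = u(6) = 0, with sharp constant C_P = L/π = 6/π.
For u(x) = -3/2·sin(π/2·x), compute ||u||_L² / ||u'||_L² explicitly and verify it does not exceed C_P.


||u||_L² / ||u'||_L² = 2/π < C_P = 6/π.

u(x) = -3/2·sin(π/2·x), so u'(x) = -3*π*cos(π*x/2)/4.
Writing u(x) = A·sin(kπx/L) with A = -3/2 and k = 3, use ∫_0^L sin²(kπx/L) dx = L/2 and ∫_0^L cos²(kπx/L) dx = L/2.
u² = 9/4·sin²(π/2·x) and (u')² = 9*π^2/16·cos²(π/2·x), and each of sin², cos² integrates to L/2 = 3 over (0, 6).
∫_0^6 u² dx = 27/4, so ||u||_L² = 3*sqrt(3)/2.
∫_0^6 (u')² dx = 27*π^2/16, so ||u'||_L² = 3*sqrt(3)*π/4.
Ratio ||u||_L² / ||u'||_L² = 2/π.
Sharp Poincaré constant on H^1_0(0, 6) is C_P = L/π = 6/π, achieved by sin(π/6·x).
This is the k = 3 harmonic; the ratio L/(kπ) is strictly less than C_P = L/π, consistent with the sharp inequality ||u||_L² ≤ C_P ||u'||_L².
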